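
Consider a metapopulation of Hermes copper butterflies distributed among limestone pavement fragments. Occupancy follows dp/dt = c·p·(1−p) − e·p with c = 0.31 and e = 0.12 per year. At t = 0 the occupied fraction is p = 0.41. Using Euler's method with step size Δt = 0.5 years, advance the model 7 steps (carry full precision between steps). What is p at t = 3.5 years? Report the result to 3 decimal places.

Update rule: p ← p + [c·p·(1−p) − e·p]·Δt with Δt = 0.5.
  1  |  dp/dt·Δt = +0.012895  |  p_1 = 0.422894
  2  |  dp/dt·Δt = +0.012455  |  p_2 = 0.435349
  3  |  dp/dt·Δt = +0.011981  |  p_3 = 0.447331
  4  |  dp/dt·Δt = +0.011480  |  p_4 = 0.458811
  5  |  dp/dt·Δt = +0.010958  |  p_5 = 0.469769
  6  |  dp/dt·Δt = +0.010422  |  p_6 = 0.480191
  7  |  dp/dt·Δt = +0.009878  |  p_7 = 0.490069

0.490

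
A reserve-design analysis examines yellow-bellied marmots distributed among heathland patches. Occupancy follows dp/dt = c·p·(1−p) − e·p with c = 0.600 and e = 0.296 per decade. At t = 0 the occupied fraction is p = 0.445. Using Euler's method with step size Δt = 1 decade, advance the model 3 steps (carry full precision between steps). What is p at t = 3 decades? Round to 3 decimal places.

Update rule: p ← p + [c·p·(1−p) − e·p]·Δt with Δt = 1.
  1  |  dp/dt·Δt = +0.016465  |  p_1 = 0.461465
  2  |  dp/dt·Δt = +0.012515  |  p_2 = 0.473980
  3  |  dp/dt·Δt = +0.009296  |  p_3 = 0.483276

0.483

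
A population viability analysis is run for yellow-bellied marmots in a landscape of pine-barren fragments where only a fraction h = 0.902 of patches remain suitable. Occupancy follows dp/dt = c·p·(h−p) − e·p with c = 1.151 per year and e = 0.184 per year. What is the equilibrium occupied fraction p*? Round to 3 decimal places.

Setting dp/dt = 0 and dividing by p* gives c·(h−p*) = e.
So p* = h − e/c = 0.902 − 0.184/1.151 = 0.902 − 0.1599 = 0.7421.

0.742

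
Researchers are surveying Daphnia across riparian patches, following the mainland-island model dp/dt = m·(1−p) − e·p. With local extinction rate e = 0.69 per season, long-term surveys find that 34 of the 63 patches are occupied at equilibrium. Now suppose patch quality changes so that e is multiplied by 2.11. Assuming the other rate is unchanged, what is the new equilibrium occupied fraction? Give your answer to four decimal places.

Observed p* = 34/63 = 0.53968.
Balance m(1−p*) = e·p* gives m = e·p*/(1−p*) = 0.69×0.53968/0.46032 = 0.80896.
New p* = m/(m+e) = 0.80896/(0.80896+1.45590) = 0.35718.

0.3572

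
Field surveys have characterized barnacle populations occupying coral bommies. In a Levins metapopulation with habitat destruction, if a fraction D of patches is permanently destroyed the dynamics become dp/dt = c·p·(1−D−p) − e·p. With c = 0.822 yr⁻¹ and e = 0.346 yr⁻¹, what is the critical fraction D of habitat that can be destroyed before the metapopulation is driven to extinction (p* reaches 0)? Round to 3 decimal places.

The nontrivial equilibrium is p* = (1−D) − e/c; extinction occurs when this hits zero.
So D_crit = 1 − e/c = 1 − 0.346/0.822 = 1 − 0.4209 = 0.5791.
Note this equals the original equilibrium occupancy — the Levins extinction-debt result.

0.579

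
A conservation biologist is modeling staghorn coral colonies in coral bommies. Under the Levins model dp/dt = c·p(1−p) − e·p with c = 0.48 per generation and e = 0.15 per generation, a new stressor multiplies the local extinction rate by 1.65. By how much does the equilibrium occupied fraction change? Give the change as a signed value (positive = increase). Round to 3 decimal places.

-0.203

Before: p* = 1 − 0.15/0.48 = 0.6875.
After the change, c = 0.48, e = 0.2475, so p* = 1 − 0.2475/0.48 = 0.4844.
Δp* = 0.4844 − 0.6875 = -0.2031.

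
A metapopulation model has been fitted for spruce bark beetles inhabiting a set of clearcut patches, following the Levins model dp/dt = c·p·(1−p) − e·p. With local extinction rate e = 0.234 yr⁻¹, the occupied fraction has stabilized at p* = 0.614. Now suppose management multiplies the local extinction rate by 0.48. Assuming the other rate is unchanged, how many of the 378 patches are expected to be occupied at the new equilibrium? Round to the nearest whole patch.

308

Balance c(1−p*) = e gives c = e/(1 − 0.61400) = 0.234/0.38600 = 0.60622.
New p* = 1 − e/c = 1 − 0.11232/0.60622 = 0.81472.
Expected occupied = 378 × 0.81472 = 307.96 ≈ 308.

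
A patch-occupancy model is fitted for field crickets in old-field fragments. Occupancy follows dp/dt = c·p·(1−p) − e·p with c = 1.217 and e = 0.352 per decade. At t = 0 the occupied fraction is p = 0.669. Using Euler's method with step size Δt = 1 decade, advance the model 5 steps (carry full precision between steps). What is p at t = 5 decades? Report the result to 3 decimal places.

0.711

Update rule: p ← p + [c·p·(1−p) − e·p]·Δt with Δt = 1.
  1  |  dp/dt·Δt = +0.034003  |  p_1 = 0.703003
  2  |  dp/dt·Δt = +0.006640  |  p_2 = 0.709643
  3  |  dp/dt·Δt = +0.000968  |  p_3 = 0.710611
  4  |  dp/dt·Δt = +0.000132  |  p_4 = 0.710744
  5  |  dp/dt·Δt = +0.000018  |  p_5 = 0.710761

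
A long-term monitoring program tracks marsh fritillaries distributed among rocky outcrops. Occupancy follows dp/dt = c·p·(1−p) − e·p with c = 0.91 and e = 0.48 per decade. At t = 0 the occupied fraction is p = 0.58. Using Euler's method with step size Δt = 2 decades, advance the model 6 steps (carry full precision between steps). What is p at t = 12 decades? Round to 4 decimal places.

0.4725

Update rule: p ← p + [c·p·(1−p) − e·p]·Δt with Δt = 2.
t = 2: p = 0.58000 + (-0.11345) = 0.46655
t = 4: p = 0.46655 + (+0.00507) = 0.47163
t = 6: p = 0.47163 + (+0.00077) = 0.47240
t = 8: p = 0.47240 + (+0.00011) = 0.47251
t = 10: p = 0.47251 + (+0.00002) = 0.47252
t = 12: p = 0.47252 + (+0.00000) = 0.47253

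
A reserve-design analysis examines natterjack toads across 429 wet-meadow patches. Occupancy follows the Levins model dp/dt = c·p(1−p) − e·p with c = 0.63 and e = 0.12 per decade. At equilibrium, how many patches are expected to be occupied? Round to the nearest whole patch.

347

p* = 1 − e/c = 1 − 0.12/0.63 = 0.8095.
Expected occupied patches = N × p* = 429 × 0.8095 = 347.29 ≈ 347.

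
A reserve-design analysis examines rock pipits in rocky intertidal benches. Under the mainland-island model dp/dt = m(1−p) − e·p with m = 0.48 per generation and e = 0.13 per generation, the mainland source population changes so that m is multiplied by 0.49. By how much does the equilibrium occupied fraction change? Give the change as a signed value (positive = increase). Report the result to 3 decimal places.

-0.143

Before: p* = 0.48/(0.48+0.13) = 0.7869.
After: m = 0.2352, e = 0.13; p* = 0.2352/0.3652 = 0.6440.
Δp* = 0.6440 − 0.7869 = -0.1429.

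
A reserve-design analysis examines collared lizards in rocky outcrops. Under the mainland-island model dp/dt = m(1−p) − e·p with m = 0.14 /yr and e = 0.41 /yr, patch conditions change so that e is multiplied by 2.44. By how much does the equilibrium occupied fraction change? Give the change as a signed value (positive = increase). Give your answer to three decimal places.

-0.132

Before: p* = 0.14/(0.14+0.41) = 0.2545.
After: m = 0.14, e = 1.0004; p* = 0.14/1.1404 = 0.1228.
Δp* = 0.1228 − 0.2545 = -0.1318.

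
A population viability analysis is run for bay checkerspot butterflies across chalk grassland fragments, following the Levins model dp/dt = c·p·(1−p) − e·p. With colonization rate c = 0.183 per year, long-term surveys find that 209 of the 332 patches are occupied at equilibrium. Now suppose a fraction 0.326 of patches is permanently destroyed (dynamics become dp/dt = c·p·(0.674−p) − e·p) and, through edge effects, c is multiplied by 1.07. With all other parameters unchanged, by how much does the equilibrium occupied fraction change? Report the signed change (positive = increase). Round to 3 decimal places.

Observed p* = 209/332 = 0.62952.
Balance c(1−p*) = e gives e = 0.183×(1 − 0.62952) = 0.06780.
New p* = 0.674 − e/c = 0.674 − 0.06780/0.19581 = 0.32775.
Δp* = 0.32775 − 0.62952 = -0.30177.

-0.302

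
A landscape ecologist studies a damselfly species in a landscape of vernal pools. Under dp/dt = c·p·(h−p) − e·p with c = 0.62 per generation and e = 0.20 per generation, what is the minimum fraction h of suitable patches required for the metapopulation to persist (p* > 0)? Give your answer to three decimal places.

p* = h − e/c is positive only when h > e/c.
h_min = e/c = 0.20/0.62 = 0.3226.

0.323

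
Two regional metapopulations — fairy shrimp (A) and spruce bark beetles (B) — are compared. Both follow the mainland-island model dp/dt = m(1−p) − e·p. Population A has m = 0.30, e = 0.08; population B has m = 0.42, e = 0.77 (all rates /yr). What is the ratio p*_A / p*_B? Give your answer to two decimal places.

A: p*_A = m/(m+e) = 0.30/0.3800 = 0.7895.
B: p*_B = 0.42/1.1900 = 0.3529.
p*_A / p*_B = 0.7895/0.3529 = 2.2368.

2.24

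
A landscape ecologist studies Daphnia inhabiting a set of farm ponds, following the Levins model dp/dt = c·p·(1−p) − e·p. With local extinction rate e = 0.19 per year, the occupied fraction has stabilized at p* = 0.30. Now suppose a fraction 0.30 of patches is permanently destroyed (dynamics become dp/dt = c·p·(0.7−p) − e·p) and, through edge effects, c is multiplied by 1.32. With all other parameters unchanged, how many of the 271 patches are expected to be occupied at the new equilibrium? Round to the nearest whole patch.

Balance c(1−p*) = e gives c = e/(1 − 0.30000) = 0.19/0.70000 = 0.27143.
New p* = 0.7 − e/c = 0.7 − 0.19000/0.35829 = 0.16970.
Expected occupied = 271 × 0.16970 = 45.99 ≈ 46.

46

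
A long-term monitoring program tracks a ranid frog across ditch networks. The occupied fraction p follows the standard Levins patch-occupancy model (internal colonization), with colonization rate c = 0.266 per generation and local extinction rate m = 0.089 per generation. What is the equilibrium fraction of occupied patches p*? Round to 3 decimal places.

At equilibrium, colonization balances extinction: c·p*·(1−p*) = m·p*.
So p* = 1 − m/c = 1 − 0.089/0.266 = 1 − 0.3346 = 0.6654.

0.665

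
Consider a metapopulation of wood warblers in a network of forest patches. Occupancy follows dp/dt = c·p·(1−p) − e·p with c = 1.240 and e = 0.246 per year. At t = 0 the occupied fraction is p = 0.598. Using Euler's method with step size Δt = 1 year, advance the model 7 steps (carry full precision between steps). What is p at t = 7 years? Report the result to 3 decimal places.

Update rule: p ← p + [c·p·(1−p) − e·p]·Δt with Δt = 1.
t = 1: p = 0.59800 + (+0.15098) = 0.74898
t = 2: p = 0.74898 + (+0.04888) = 0.79786
t = 3: p = 0.79786 + (+0.00371) = 0.80157
t = 4: p = 0.80157 + (+0.00004) = 0.80161
t = 5: p = 0.80161 + (+0.00000) = 0.80161
t = 6: p = 0.80161 + (+0.00000) = 0.80161
t = 7: p = 0.80161 + (+0.00000) = 0.80161

0.802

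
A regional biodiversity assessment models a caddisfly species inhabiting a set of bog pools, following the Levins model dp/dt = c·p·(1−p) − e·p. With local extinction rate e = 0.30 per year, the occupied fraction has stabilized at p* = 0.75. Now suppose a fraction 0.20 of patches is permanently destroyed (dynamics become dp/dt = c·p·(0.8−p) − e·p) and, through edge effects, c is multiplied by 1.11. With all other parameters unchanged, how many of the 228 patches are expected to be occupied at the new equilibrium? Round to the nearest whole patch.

131

Balance c(1−p*) = e gives c = e/(1 − 0.75000) = 0.30/0.25000 = 1.20000.
New p* = 0.8 − e/c = 0.8 − 0.30000/1.33200 = 0.57477.
Expected occupied = 228 × 0.57477 = 131.05 ≈ 131.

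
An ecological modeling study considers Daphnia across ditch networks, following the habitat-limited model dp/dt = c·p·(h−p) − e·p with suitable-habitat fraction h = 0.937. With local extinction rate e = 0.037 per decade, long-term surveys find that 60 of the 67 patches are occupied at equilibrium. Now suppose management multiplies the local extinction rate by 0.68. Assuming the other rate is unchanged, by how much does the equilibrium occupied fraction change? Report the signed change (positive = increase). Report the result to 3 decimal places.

Observed p* = 60/67 = 0.89552.
Balance c(h−p*) = e gives c = e/(0.937 − 0.89552) = 0.037/0.04148 = 0.89200.
New p* = 0.937 − e/c = 0.937 − 0.02516/0.89200 = 0.90879.
Δp* = 0.90879 − 0.89552 = +0.01327.

0.013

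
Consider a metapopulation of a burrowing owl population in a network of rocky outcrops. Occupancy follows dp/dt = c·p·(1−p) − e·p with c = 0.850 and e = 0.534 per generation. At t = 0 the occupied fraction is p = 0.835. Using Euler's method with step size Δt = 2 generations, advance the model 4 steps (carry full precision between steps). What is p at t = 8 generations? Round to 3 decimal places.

0.331

Update rule: p ← p + [c·p·(1−p) − e·p]·Δt with Δt = 2.
  1  |  dp/dt·Δt = -0.657562  |  p_1 = 0.177438
  2  |  dp/dt·Δt = +0.058618  |  p_2 = 0.236055
  3  |  dp/dt·Δt = +0.054459  |  p_3 = 0.290514
  4  |  dp/dt·Δt = +0.040127  |  p_4 = 0.330642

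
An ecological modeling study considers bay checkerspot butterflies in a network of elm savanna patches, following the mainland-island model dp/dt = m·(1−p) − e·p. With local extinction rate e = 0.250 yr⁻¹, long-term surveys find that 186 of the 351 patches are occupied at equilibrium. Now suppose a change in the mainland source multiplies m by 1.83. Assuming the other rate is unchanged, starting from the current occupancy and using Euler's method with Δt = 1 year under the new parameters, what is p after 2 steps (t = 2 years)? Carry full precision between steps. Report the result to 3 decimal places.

Observed p* = 186/351 = 0.52991.
Balance m(1−p*) = e·p* gives m = e·p*/(1−p*) = 0.250×0.52991/0.47009 = 0.28182.
Starting from p₀ = 0.52991; update p ← p + (dp/dt)·Δt with the new parameters.
step 1: Δp = +0.10996, p = 0.63987
step 2: Δp = +0.02576, p = 0.66563

0.666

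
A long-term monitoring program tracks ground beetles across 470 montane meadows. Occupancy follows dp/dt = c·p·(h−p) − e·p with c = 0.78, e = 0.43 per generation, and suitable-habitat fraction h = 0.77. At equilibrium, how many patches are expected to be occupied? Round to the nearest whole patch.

103

p* = h − e/c = 0.77 − 0.5513 = 0.2187.
Expected occupied patches = N × p* = 470 × 0.2187 = 102.80 ≈ 103.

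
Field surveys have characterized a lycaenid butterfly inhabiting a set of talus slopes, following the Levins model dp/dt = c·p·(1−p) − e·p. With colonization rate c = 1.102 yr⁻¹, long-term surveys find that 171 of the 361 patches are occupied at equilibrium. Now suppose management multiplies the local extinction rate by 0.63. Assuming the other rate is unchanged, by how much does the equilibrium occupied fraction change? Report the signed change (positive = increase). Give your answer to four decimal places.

Observed p* = 171/361 = 0.47368.
Balance c(1−p*) = e gives e = 1.102×(1 − 0.47368) = 0.58000.
New p* = 1 − e/c = 1 − 0.36540/1.10200 = 0.66842.
Δp* = 0.66842 − 0.47368 = +0.19474.

0.1947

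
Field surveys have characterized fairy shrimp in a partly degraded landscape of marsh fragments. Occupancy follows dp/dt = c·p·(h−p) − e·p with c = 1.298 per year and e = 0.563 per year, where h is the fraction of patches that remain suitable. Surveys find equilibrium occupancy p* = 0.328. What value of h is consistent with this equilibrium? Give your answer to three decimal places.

0.762

At equilibrium c(h−p*) = e, so h = p* + e/c.
h = 0.328 + 0.563/1.298 = 0.328 + 0.4337 = 0.7617.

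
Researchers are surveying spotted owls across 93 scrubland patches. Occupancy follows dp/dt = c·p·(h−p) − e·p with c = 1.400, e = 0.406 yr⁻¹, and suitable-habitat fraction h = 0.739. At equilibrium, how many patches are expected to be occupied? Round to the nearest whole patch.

p* = h − e/c = 0.739 − 0.2900 = 0.4490.
Expected occupied patches = N × p* = 93 × 0.4490 = 41.76 ≈ 42.

42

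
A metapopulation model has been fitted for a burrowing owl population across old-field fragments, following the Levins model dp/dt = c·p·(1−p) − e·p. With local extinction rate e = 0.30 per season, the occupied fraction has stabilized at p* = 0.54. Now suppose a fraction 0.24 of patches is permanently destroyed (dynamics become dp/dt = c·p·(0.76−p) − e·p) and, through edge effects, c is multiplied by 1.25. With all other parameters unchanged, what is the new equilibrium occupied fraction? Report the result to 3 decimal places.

Balance c(1−p*) = e gives c = e/(1 − 0.54000) = 0.30/0.46000 = 0.65217.
New p* = 0.76 − e/c = 0.76 − 0.30000/0.81521 = 0.39200.

0.392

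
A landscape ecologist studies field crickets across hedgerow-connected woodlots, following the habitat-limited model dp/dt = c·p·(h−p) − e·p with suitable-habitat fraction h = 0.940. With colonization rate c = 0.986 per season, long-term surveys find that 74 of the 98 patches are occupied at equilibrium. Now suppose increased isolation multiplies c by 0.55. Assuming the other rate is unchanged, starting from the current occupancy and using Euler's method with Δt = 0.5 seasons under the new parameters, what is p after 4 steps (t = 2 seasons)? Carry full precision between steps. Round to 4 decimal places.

Observed p* = 74/98 = 0.75510.
Balance c(h−p*) = e gives e = 0.986×(0.94 − 0.75510) = 0.18231.
Starting from p₀ = 0.75510; update p ← p + (dp/dt)·Δt with the new parameters.
p: 0.75510 → 0.72413  (Δp = -0.03097)
p: 0.72413 → 0.70051  (Δp = -0.02362)
p: 0.70051 → 0.68214  (Δp = -0.01836)
p: 0.68214 → 0.66766  (Δp = -0.01449)

0.6677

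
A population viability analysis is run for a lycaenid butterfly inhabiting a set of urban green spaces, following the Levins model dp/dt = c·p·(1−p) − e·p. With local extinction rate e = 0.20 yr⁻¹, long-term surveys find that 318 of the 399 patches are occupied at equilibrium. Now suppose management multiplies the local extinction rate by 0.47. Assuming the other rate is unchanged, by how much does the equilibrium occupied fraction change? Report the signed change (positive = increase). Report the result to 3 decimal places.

Observed p* = 318/399 = 0.79699.
Balance c(1−p*) = e gives c = e/(1 − 0.79699) = 0.20/0.20301 = 0.98517.
New p* = 1 − e/c = 1 − 0.09400/0.98517 = 0.90458.
Δp* = 0.90458 − 0.79699 = +0.10759.

0.108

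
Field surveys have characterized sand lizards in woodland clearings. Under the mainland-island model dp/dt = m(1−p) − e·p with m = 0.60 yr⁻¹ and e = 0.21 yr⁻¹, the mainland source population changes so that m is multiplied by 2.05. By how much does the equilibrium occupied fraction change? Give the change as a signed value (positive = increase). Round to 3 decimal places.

0.113

Before: p* = 0.60/(0.60+0.21) = 0.7407.
After: m = 1.23, e = 0.21; p* = 1.23/1.4400 = 0.8542.
Δp* = 0.8542 − 0.7407 = +0.1134.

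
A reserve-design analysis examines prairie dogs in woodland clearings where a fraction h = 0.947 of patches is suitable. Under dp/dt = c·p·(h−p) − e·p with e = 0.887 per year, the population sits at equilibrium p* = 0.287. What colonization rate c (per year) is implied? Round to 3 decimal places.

1.344

At equilibrium c(h−p*) = e, so c = e/(h−p*).
c = 0.887/(0.947 − 0.287) = 0.887/0.6600 = 1.3439.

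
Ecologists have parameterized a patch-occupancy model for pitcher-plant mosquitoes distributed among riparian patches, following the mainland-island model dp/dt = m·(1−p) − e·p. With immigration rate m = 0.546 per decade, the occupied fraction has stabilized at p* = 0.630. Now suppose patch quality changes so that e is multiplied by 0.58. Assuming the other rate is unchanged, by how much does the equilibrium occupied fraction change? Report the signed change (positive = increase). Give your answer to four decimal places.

Balance m(1−p*) = e·p* gives e = m(1−p*)/p* = 0.546×0.37000/0.63000 = 0.32067.
New p* = m/(m+e) = 0.54600/(0.54600+0.18599) = 0.74591.
Δp* = 0.74591 − 0.63000 = +0.11591.

0.1159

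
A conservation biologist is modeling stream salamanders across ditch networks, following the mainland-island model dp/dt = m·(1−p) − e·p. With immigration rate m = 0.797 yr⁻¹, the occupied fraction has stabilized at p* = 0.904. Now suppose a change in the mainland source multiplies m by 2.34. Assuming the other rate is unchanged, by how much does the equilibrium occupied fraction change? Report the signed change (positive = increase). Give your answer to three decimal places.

Balance m(1−p*) = e·p* gives e = m(1−p*)/p* = 0.797×0.09600/0.90400 = 0.08464.
New p* = m/(m+e) = 1.86498/(1.86498+0.08464) = 0.95659.
Δp* = 0.95659 − 0.90400 = +0.05259.

0.053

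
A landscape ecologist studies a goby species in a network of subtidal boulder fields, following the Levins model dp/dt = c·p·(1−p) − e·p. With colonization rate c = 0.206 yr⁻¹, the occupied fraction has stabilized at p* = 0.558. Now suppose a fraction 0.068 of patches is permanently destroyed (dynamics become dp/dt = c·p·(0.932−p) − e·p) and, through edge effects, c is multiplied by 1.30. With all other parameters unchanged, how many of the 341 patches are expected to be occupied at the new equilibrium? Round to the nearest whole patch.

202

Balance c(1−p*) = e gives e = 0.206×(1 − 0.55800) = 0.09105.
New p* = 0.932 − e/c = 0.932 − 0.09105/0.26780 = 0.59201.
Expected occupied = 341 × 0.59201 = 201.88 ≈ 202.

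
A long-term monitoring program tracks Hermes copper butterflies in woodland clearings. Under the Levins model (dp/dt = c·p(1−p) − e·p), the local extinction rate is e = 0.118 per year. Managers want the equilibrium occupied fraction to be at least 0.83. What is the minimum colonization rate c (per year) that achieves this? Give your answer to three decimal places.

p* = 1 − e/c ≥ 0.83 requires e/c ≤ 0.1700, i.e. c ≥ e/0.1700.
c_min = 0.118/0.1700 = 0.6941.

0.694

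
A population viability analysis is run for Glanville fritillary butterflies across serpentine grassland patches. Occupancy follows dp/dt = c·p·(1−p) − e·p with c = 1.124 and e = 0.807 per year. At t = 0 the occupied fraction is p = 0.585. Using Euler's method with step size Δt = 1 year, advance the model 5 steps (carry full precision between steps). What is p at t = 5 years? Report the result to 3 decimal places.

0.297

Update rule: p ← p + [c·p·(1−p) − e·p]·Δt with Δt = 1.
t = 1: p = 0.58500 + (-0.19922) = 0.38578
t = 2: p = 0.38578 + (-0.04499) = 0.34079
t = 3: p = 0.34079 + (-0.02251) = 0.31828
t = 4: p = 0.31828 + (-0.01297) = 0.30531
t = 5: p = 0.30531 + (-0.00799) = 0.29732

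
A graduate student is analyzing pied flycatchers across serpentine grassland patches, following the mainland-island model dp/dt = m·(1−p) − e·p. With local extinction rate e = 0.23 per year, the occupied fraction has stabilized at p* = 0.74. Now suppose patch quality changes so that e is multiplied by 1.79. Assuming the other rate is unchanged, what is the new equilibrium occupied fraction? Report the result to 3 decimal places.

0.614

Balance m(1−p*) = e·p* gives m = e·p*/(1−p*) = 0.23×0.74000/0.26000 = 0.65462.
New p* = m/(m+e) = 0.65462/(0.65462+0.41170) = 0.61391.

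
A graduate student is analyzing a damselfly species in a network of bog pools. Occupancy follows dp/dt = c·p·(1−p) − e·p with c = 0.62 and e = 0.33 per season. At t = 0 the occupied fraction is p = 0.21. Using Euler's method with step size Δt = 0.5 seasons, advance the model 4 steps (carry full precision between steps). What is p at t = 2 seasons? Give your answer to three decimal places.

0.277

Update rule: p ← p + [c·p·(1−p) − e·p]·Δt with Δt = 0.5.
p: 0.21000 → 0.22678  (Δp = +0.01678)
p: 0.22678 → 0.24372  (Δp = +0.01694)
p: 0.24372 → 0.26064  (Δp = +0.01693)
p: 0.26064 → 0.27738  (Δp = +0.01673)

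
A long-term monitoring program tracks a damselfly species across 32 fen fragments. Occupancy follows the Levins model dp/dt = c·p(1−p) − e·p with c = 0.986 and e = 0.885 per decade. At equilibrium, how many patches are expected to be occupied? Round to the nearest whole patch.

3

p* = 1 − e/c = 1 − 0.885/0.986 = 0.1024.
Expected occupied patches = N × p* = 32 × 0.1024 = 3.28 ≈ 3.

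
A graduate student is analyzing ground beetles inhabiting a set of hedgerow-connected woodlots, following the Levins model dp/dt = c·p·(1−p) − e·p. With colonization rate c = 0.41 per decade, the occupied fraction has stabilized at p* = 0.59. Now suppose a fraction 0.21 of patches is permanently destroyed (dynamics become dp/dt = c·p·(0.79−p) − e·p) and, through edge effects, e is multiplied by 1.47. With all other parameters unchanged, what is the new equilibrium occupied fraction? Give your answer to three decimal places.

Balance c(1−p*) = e gives e = 0.41×(1 − 0.59000) = 0.16810.
New p* = 0.79 − e/c = 0.79 − 0.24711/0.41000 = 0.18729.

0.187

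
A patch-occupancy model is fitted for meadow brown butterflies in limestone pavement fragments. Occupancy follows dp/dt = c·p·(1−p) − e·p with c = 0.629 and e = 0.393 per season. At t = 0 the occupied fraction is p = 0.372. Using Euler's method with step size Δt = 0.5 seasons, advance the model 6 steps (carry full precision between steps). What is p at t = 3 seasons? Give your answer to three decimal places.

Update rule: p ← p + [c·p·(1−p) − e·p]·Δt with Δt = 0.5.
step 1: Δp = +0.00037, p = 0.37237
step 2: Δp = +0.00033, p = 0.37271
step 3: Δp = +0.00029, p = 0.37300
step 4: Δp = +0.00026, p = 0.37326
step 5: Δp = +0.00023, p = 0.37348
step 6: Δp = +0.00020, p = 0.37369

0.374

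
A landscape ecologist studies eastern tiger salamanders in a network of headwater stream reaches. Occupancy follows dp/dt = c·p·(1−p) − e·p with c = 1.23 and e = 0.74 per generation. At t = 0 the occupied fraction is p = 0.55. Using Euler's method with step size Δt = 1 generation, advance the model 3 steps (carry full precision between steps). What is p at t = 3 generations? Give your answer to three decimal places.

Update rule: p ← p + [c·p·(1−p) − e·p]·Δt with Δt = 1.
t = 1: p = 0.55000 + (-0.10258) = 0.44742
t = 2: p = 0.44742 + (-0.02699) = 0.42043
t = 3: p = 0.42043 + (-0.01141) = 0.40902

0.409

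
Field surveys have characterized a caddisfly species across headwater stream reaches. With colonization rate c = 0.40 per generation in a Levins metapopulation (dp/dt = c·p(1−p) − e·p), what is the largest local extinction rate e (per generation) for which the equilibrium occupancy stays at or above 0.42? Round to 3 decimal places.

0.232

1 − e/c ≥ 0.42 ⇒ e ≤ c(1 − 0.42) = 0.40 × 0.5800.
e_max = 0.2320.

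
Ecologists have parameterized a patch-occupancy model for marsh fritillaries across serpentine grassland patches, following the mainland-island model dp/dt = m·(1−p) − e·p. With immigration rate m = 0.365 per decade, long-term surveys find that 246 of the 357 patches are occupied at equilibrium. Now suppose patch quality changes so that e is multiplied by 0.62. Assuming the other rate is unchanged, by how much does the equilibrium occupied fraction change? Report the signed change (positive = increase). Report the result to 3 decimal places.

0.092

Observed p* = 246/357 = 0.68908.
Balance m(1−p*) = e·p* gives e = m(1−p*)/p* = 0.365×0.31092/0.68908 = 0.16469.
New p* = m/(m+e) = 0.36500/(0.36500+0.10211) = 0.78140.
Δp* = 0.78140 − 0.68908 = +0.09232.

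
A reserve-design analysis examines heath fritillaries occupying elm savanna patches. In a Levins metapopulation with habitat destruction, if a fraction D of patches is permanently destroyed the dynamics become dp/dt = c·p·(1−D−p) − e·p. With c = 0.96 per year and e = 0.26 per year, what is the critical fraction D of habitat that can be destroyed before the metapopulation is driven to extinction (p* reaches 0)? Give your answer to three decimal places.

0.729

The nontrivial equilibrium is p* = (1−D) − e/c; extinction occurs when this hits zero.
So D_crit = 1 − e/c = 1 − 0.26/0.96 = 1 − 0.2708 = 0.7292.
Note this equals the original equilibrium occupancy — the Levins extinction-debt result.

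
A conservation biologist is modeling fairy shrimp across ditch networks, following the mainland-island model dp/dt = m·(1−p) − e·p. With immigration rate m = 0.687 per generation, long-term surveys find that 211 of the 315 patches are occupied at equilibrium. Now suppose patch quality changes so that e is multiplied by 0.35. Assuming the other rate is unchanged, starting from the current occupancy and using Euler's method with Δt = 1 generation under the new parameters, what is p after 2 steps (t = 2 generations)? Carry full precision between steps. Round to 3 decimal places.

Observed p* = 211/315 = 0.66984.
Balance m(1−p*) = e·p* gives e = m(1−p*)/p* = 0.687×0.33016/0.66984 = 0.33862.
Starting from p₀ = 0.66984; update p ← p + (dp/dt)·Δt with the new parameters.
p: 0.66984 → 0.81727  (Δp = +0.14743)
p: 0.81727 → 0.84595  (Δp = +0.02867)

0.846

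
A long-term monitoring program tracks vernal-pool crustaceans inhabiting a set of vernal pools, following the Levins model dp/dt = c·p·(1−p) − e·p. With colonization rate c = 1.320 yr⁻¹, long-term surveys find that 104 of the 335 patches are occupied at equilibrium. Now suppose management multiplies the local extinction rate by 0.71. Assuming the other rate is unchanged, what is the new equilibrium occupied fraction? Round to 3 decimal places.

0.510

Observed p* = 104/335 = 0.31045.
Balance c(1−p*) = e gives e = 1.320×(1 − 0.31045) = 0.91021.
New p* = 1 − e/c = 1 − 0.64625/1.32000 = 0.51042.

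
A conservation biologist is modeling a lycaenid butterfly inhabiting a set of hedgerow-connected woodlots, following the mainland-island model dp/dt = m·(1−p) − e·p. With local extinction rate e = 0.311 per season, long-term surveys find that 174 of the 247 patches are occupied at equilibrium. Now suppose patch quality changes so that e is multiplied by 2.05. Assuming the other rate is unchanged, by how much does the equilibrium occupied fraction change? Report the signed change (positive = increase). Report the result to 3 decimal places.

-0.167

Observed p* = 174/247 = 0.70445.
Balance m(1−p*) = e·p* gives m = e·p*/(1−p*) = 0.311×0.70445/0.29555 = 0.74128.
New p* = m/(m+e) = 0.74128/(0.74128+0.63755) = 0.53762.
Δp* = 0.53762 − 0.70445 = -0.16683.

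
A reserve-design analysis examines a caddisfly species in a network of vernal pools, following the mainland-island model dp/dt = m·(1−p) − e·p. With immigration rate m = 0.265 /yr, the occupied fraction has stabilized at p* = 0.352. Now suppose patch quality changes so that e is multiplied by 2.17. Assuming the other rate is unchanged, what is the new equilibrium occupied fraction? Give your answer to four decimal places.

Balance m(1−p*) = e·p* gives e = m(1−p*)/p* = 0.265×0.64800/0.35200 = 0.48784.
New p* = m/(m+e) = 0.26500/(0.26500+1.05861) = 0.20021.

0.2002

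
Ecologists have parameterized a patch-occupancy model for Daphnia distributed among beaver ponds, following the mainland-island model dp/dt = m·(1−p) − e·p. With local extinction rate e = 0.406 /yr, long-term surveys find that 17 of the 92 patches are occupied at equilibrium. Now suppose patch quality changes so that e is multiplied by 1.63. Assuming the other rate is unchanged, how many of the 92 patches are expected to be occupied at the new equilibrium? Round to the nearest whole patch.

11

Observed p* = 17/92 = 0.18478.
Balance m(1−p*) = e·p* gives m = e·p*/(1−p*) = 0.406×0.18478/0.81522 = 0.09203.
New p* = m/(m+e) = 0.09203/(0.09203+0.66178) = 0.12209.
Expected occupied = 92 × 0.12209 = 11.23 ≈ 11.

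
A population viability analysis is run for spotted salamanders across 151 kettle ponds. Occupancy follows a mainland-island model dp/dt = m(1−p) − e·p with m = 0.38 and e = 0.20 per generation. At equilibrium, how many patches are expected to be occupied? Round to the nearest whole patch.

99

p* = m/(m+e) = 0.38/0.5800 = 0.6552.
Expected occupied patches = N × p* = 151 × 0.6552 = 98.93 ≈ 99.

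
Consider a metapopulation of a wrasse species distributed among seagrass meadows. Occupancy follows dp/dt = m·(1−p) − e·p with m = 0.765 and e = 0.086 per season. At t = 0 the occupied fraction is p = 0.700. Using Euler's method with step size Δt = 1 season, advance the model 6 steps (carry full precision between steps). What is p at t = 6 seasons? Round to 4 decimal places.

Update rule: p ← p + [m·(1−p) − e·p]·Δt with Δt = 1.
step 1: Δp = +0.16930, p = 0.86930
step 2: Δp = +0.02523, p = 0.89453
step 3: Δp = +0.00376, p = 0.89828
step 4: Δp = +0.00056, p = 0.89884
step 5: Δp = +0.00008, p = 0.89893
step 6: Δp = +0.00001, p = 0.89894

0.8989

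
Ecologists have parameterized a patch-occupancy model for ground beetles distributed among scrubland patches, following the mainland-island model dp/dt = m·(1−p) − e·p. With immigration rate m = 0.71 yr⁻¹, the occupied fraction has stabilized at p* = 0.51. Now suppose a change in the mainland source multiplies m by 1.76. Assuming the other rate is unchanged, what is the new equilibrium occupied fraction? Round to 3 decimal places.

Balance m(1−p*) = e·p* gives e = m(1−p*)/p* = 0.71×0.49000/0.51000 = 0.68216.
New p* = m/(m+e) = 1.24960/(1.24960+0.68216) = 0.64687.

0.647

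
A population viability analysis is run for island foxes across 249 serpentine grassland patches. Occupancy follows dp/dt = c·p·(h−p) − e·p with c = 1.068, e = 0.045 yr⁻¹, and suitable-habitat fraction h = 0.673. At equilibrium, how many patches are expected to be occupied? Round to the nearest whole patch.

157

p* = h − e/c = 0.673 − 0.0421 = 0.6309.
Expected occupied patches = N × p* = 249 × 0.6309 = 157.09 ≈ 157.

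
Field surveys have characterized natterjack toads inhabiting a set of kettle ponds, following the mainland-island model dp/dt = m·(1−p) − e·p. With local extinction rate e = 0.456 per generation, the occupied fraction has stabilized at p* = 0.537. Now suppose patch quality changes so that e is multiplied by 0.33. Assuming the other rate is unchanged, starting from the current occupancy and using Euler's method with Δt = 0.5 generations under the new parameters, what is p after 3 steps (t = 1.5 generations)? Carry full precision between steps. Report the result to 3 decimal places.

Balance m(1−p*) = e·p* gives m = e·p*/(1−p*) = 0.456×0.53700/0.46300 = 0.52888.
Starting from p₀ = 0.53700; update p ← p + (dp/dt)·Δt with the new parameters.
step 1: Δp = +0.08203, p = 0.61903
step 2: Δp = +0.05417, p = 0.67320
step 3: Δp = +0.03577, p = 0.70897

0.709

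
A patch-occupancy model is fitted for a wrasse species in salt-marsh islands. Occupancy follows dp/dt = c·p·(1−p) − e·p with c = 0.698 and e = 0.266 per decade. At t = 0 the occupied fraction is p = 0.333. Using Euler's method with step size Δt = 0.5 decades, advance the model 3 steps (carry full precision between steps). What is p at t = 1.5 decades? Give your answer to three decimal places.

0.429

Update rule: p ← p + [c·p·(1−p) − e·p]·Δt with Δt = 0.5.
p: 0.33300 → 0.36623  (Δp = +0.03323)
p: 0.36623 → 0.39852  (Δp = +0.03230)
p: 0.39852 → 0.42918  (Δp = +0.03065)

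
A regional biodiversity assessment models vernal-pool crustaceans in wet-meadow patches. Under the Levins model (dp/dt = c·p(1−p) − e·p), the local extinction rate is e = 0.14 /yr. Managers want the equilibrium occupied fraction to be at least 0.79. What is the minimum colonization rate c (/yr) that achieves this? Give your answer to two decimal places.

0.67

p* = 1 − e/c ≥ 0.79 requires e/c ≤ 0.2100, i.e. c ≥ e/0.2100.
c_min = 0.14/0.2100 = 0.6667.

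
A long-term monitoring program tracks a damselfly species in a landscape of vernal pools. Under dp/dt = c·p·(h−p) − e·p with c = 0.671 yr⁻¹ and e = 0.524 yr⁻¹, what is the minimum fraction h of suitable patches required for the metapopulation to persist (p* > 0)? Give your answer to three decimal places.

p* = h − e/c is positive only when h > e/c.
h_min = e/c = 0.524/0.671 = 0.7809.

0.781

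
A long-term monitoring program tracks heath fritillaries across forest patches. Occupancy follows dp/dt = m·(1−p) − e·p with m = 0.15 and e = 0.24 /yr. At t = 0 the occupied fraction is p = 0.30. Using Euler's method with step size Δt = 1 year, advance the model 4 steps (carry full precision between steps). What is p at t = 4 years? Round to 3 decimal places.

0.373

Update rule: p ← p + [m·(1−p) − e·p]·Δt with Δt = 1.
p: 0.30000 → 0.33300  (Δp = +0.03300)
p: 0.33300 → 0.35313  (Δp = +0.02013)
p: 0.35313 → 0.36541  (Δp = +0.01228)
p: 0.36541 → 0.37290  (Δp = +0.00749)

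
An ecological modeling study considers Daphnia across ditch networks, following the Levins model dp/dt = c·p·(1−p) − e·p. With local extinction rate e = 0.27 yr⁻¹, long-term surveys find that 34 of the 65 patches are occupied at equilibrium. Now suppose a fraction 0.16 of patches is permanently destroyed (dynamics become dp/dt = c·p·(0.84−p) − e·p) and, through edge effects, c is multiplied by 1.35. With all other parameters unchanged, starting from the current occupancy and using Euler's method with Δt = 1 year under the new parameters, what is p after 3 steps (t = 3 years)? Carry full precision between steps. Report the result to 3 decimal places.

0.495

Observed p* = 34/65 = 0.52308.
Balance c(1−p*) = e gives c = e/(1 − 0.52308) = 0.27/0.47692 = 0.56613.
Starting from p₀ = 0.52308; update p ← p + (dp/dt)·Δt with the new parameters.
  1  |  dp/dt·Δt = -0.014533  |  p_1 = 0.508544
  2  |  dp/dt·Δt = -0.008481  |  p_2 = 0.500063
  3  |  dp/dt·Δt = -0.005098  |  p_3 = 0.494965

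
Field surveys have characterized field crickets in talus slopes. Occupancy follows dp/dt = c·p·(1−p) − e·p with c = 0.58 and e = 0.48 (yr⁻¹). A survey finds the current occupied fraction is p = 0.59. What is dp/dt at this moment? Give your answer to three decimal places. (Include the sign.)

Colonization term: c·p·(1−p) = 0.58×0.59×0.4100 = 0.14030.
Extinction term: e·p = 0.28320.
dp/dt = 0.14030 − 0.28320 = -0.14290.

-0.143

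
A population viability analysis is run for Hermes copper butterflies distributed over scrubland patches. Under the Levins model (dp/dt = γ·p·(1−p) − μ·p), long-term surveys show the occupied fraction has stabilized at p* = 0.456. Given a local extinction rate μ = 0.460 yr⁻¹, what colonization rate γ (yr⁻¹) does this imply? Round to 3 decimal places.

0.846

At equilibrium γ(1−p*) = μ, so γ = μ/(1−p*).
γ = 0.460/(1 − 0.456) = 0.460/0.5440 = 0.8456.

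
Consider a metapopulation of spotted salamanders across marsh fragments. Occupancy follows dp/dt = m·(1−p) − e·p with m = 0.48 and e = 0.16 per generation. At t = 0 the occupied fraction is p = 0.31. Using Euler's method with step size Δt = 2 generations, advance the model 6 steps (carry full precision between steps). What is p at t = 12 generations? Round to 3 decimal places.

0.750

Update rule: p ← p + [m·(1−p) − e·p]·Δt with Δt = 2.
  1  |  dp/dt·Δt = +0.563200  |  p_1 = 0.873200
  2  |  dp/dt·Δt = -0.157696  |  p_2 = 0.715504
  3  |  dp/dt·Δt = +0.044155  |  p_3 = 0.759659
  4  |  dp/dt·Δt = -0.012363  |  p_4 = 0.747296
  5  |  dp/dt·Δt = +0.003462  |  p_5 = 0.750757
  6  |  dp/dt·Δt = -0.000969  |  p_6 = 0.749788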